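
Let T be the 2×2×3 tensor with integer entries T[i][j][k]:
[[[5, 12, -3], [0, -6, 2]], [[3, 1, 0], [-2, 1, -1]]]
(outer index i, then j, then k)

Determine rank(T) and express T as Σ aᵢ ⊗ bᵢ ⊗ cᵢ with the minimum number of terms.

rank(T) = 3

Lower bound: the mode-3 unfolding of T (rows indexed by k, columns by (i,j) = (0,0), (0,1), (1,0), (1,1)) is [[5, 0, 3, -2], [12, -6, 1, 1], [-3, 2, 0, -1]].
There the 3×3 minor on rows k ∈ {0, 1, 2}, columns (i,j) ∈ {(0,0), (0,1), (1,0)} is det [[5, 0, 3], [12, -6, 1], [-3, 2, 0]] = 8 ≠ 0, so this unfolding has rank ≥ 3; CP rank is at least every unfolding rank, so rank(T) ≥ 3. (Unfolding ranks only ever bound the CP rank from below — rank(T) can be strictly larger than all of them — so the matching upper bound has to come from an explicit 3-term decomposition.)
Upper bound: T is a sum of 3 rank-1 terms, T = [1, 0] ⊗ [2, -1] ⊗ [4, 4, 0] + [1, 1] ⊗ [1, 0] ⊗ [1, 2, -1] + [2, -1] ⊗ [1, -1] ⊗ [-2, 1, -1] (written with every a and b primitive with positive leading entry and the scale carried by c; CP decompositions are not unique, and this one is verified by expanding entrywise), so rank(T) ≤ 3.
These bounds meet, so rank(T) = 3.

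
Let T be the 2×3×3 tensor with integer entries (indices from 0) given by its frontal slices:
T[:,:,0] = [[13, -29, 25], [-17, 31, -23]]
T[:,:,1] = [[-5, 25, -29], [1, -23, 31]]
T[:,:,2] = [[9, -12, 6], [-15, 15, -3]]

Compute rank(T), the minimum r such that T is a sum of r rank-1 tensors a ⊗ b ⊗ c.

Lower bound: the mode-2 unfolding of T (rows indexed by j, columns by (i,k) = (0,0), (0,1), (0,2), (1,0), (1,1), (1,2)) is [[13, -5, 9, -17, 1, -15], [-29, 25, -12, 31, -23, 15], [25, -29, 6, -23, 31, -3]].
There the 2×2 minor on rows j ∈ {0, 1}, columns (i,k) ∈ {(0,0), (0,1)} is det [[13, -5], [-29, 25]] = 180 ≠ 0, so this unfolding has rank ≥ 2; CP rank is at least every unfolding rank, so rank(T) ≥ 2. (Unfolding ranks only ever bound the CP rank from below — rank(T) can be strictly larger than all of them — so the matching upper bound has to come from an explicit 2-term decomposition.)
Upper bound — finding two terms. Write S_k = T[:,:,k] for the frontal slices: S₀ = [[13, -29, 25], [-17, 31, -23]], S₁ = [[-5, 25, -29], [1, -23, 31]], S₂ = [[9, -12, 6], [-15, 15, -3]].
If T = a₁ ⊗ b₁ ⊗ c₁ + a₂ ⊗ b₂ ⊗ c₂ then each S_k = c₁[k]·a₁b₁ᵀ + c₂[k]·a₂b₂ᵀ. S₀ and S₁ are linearly independent, so a₁b₁ᵀ and a₂b₂ᵀ must span the same plane of matrices: they are the rank-1 matrices of the form x·S₀ + y·S₁.
The 2×2 minor of x·S₀ + y·S₁ on rows {0,1}, columns {0,1} is −90·x² + 90·y² = (-90)·(x − y)(x + y), vanishing at (x:y) = (1:1) and (1:-1).
M₁ = S₀ + S₁ = [[8, -4, -4], [-16, 8, 8]] = 4·[1, -2][2, -1, -1]ᵀ and M₂ = S₀ − S₁ = [[18, -54, 54], [-18, 54, -54]] = 18·[1, -1][1, -3, 3]ᵀ, so take a₁ = [1, -2], b₁ = [2, -1, -1], a₂ = [1, -1], b₂ = [1, -3, 3].
Each slice is an integer combination of E₁ = a₁b₁ᵀ and E₂ = a₂b₂ᵀ: S₀ = 2·E₁ + 9·E₂, S₁ = 2·E₁ − 9·E₂, S₂ = 3·E₁ + 3·E₂; reading off coefficients, c₁ = [2, 2, 3] and c₂ = [9, -9, 3].
Hence T = [1, -2] ⊗ [2, -1, -1] ⊗ [2, 2, 3] + [1, -1] ⊗ [1, -3, 3] ⊗ [9, -9, 3], so rank(T) ≤ 2.
These bounds meet, so rank(T) = 2.
Check entry T[0,1,0] = -29: (1)·(-1)·(2) + (1)·(-3)·(9) = -29.

2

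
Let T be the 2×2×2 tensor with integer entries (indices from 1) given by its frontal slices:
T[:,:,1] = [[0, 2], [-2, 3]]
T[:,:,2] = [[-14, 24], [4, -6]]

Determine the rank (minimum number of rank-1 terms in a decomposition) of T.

2

Lower bound: the mode-3 unfolding of T (rows indexed by k, columns by (i,j) = (1,1), (1,2), (2,1), (2,2)) is [[0, 2, -2, 3], [-14, 24, 4, -6]].
There the 2×2 minor on rows k ∈ {1, 2}, columns (i,j) ∈ {(1,1), (1,2)} is det [[0, 2], [-14, 24]] = 28 ≠ 0, so this unfolding has rank ≥ 2; CP rank is at least every unfolding rank, so rank(T) ≥ 2. (Unfolding ranks only ever bound the CP rank from below — rank(T) can be strictly larger than all of them — so the matching upper bound has to come from an explicit 2-term decomposition.)
Upper bound — finding two terms. Write S_k = T[:,:,k] for the frontal slices: S₁ = [[0, 2], [-2, 3]], S₂ = [[-14, 24], [4, -6]].
If T = a₁ ⊗ b₁ ⊗ c₁ + a₂ ⊗ b₂ ⊗ c₂ then each S_k = c₁[k]·a₁b₁ᵀ + c₂[k]·a₂b₂ᵀ. S₁ and S₂ are linearly independent, so a₁b₁ᵀ and a₂b₂ᵀ must span the same plane of matrices: they are the rank-1 matrices of the form x·S₁ + y·S₂.
det(x·S₁ + y·S₂) is 4·x² − 2·xy − 12·y² = 2·(2·x + 3·y)(x − 2·y), vanishing at (x:y) = (3:-2) and (2:1).
M₁ = 3·S₁ − 2·S₂ = [[28, -42], [-14, 21]] = 7·[2, -1][2, -3]ᵀ and M₂ = 2·S₁ + S₂ = [[-14, 28], [0, 0]] = (-14)·[1, 0][1, -2]ᵀ, so take a₁ = [2, -1], b₁ = [2, -3], a₂ = [1, 0], b₂ = [1, -2].
Each slice is an integer combination of E₁ = a₁b₁ᵀ and E₂ = a₂b₂ᵀ: S₁ = E₁ − 4·E₂, S₂ = −2·E₁ − 6·E₂; reading off coefficients, c₁ = [1, -2] and c₂ = [-4, -6].
Hence T = [2, -1] ⊗ [2, -3] ⊗ [1, -2] + [1, 0] ⊗ [1, -2] ⊗ [-4, -6], so rank(T) ≤ 2.
These bounds meet, so rank(T) = 2.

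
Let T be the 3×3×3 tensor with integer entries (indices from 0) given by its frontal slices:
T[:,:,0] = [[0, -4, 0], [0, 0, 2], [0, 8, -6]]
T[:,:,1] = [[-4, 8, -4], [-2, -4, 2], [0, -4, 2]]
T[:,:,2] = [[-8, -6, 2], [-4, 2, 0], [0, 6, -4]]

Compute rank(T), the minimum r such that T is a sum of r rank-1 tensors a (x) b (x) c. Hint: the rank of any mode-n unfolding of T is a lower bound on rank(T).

3

Lower bound: in the mode-1 unfolding of T (rows indexed by i, columns by (j,k)) the 3×3 minor on rows i ∈ {0, 1, 2}, columns (j,k) ∈ {(0,1), (1,0), (1,1)} is det [[-4, -4, 8], [-2, 0, -4], [0, 8, -4]] = -224 ≠ 0, so that unfolding has rank ≥ 3 and hence rank(T) ≥ 3 (CP rank is at least every unfolding rank, though it can be larger).
Upper bound: T is a sum of 3 rank-1 terms, T = [1, -1, 1] (x) [0, 1, -1] (x) [4, 0, 2] + [2, -1, -1] (x) [0, 2, -1] (x) [-2, 2, -2] + [2, 1, 0] (x) [1, 0, 0] (x) [0, -2, -4] (one valid choice — decompositions are not unique — normalised so each a, b is primitive with positive first nonzero entry; check it by expanding all entries), so rank(T) ≤ 3.
These bounds meet, so rank(T) = 3.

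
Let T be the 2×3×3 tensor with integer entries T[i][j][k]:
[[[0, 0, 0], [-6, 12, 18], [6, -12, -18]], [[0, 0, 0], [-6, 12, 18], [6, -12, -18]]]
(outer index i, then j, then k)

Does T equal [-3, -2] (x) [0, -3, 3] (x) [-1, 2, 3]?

Reconstruct entry (0,1,0) from the claimed factors: Σₗ aₗ[0]bₗ[1]cₗ[0] = (-3)·(-3)·(-1) = -9, but T[0,1,0] = -6. The claim is false.

No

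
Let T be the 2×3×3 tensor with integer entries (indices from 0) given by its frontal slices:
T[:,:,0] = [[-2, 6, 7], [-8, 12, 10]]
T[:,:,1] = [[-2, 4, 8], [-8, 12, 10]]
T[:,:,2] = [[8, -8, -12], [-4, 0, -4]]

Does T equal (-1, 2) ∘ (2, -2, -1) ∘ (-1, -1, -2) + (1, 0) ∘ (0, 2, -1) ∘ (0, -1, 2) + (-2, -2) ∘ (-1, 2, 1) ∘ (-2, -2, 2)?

No

Reconstruct entry (0,2,0) from the claimed factors: Σₗ aₗ[0]bₗ[2]cₗ[0] = (-1)·(-1)·(-1) + (1)·(-1)·(0) + (-2)·(1)·(-2) = 3, but T[0,2,0] = 7. The claim is false.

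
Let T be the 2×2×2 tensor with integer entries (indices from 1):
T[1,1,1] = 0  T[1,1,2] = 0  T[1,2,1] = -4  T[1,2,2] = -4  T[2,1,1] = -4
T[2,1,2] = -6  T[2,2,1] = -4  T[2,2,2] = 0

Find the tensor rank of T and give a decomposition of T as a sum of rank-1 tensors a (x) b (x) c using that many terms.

Lower bound: the mode-2 unfolding of T (rows indexed by j, columns by (i,k) = (1,1), (1,2), (2,1), (2,2)) is [[0, 0, -4, -6], [-4, -4, -4, 0]].
There the 2×2 minor on rows j ∈ {1, 2}, columns (i,k) ∈ {(1,1), (2,1)} is det [[0, -4], [-4, -4]] = -16 ≠ 0, so this unfolding has rank ≥ 2; CP rank is at least every unfolding rank, so rank(T) ≥ 2. (This is only a lower bound: in general the CP rank may exceed every unfolding rank, so we still need to exhibit 2 rank-1 terms summing to T.)
Upper bound — finding two terms. Write S_k = T[:,:,k] for the frontal slices: S₁ = [[0, -4], [-4, -4]], S₂ = [[0, -4], [-6, 0]].
If T = a₁ (x) b₁ (x) c₁ + a₂ (x) b₂ (x) c₂ then each S_k = c₁[k]·a₁b₁ᵀ + c₂[k]·a₂b₂ᵀ. S₁ and S₂ are linearly independent, so a₁b₁ᵀ and a₂b₂ᵀ must span the same plane of matrices: they are the rank-1 matrices of the form x·S₁ + y·S₂.
det(x·S₁ + y·S₂) is −16·x² − 40·xy − 24·y² = (-8)·(2·x + 3·y)(x + y), vanishing at (x:y) = (3:-2) and (1:-1).
M₁ = 3·S₁ − 2·S₂ = [[0, -4], [0, -12]] = (-4)·[1, 3][0, 1]ᵀ and M₂ = S₁ − S₂ = [[0, 0], [2, -4]] = 2·[0, 1][1, -2]ᵀ, so take a₁ = [1, 3], b₁ = [0, 1], a₂ = [0, 1], b₂ = [1, -2].
Each slice is an integer combination of E₁ = a₁b₁ᵀ and E₂ = a₂b₂ᵀ: S₁ = −4·E₁ − 4·E₂, S₂ = −4·E₁ − 6·E₂; reading off coefficients, c₁ = [-4, -4] and c₂ = [-4, -6].
Hence T = [1, 3] (x) [0, 1] (x) [-4, -4] + [0, 1] (x) [1, -2] (x) [-4, -6], so rank(T) ≤ 2.
These bounds meet, so rank(T) = 2.

rank(T) = 2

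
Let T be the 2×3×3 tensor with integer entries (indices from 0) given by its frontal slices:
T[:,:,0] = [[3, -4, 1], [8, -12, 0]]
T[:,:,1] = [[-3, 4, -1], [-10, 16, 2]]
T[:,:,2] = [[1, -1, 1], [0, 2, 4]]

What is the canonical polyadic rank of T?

3

Lower bound: the mode-3 unfolding of T (rows indexed by k, columns by (i,j) = (0,0), (0,1), (0,2), (1,0), (1,1), (1,2)) is [[3, -4, 1, 8, -12, 0], [-3, 4, -1, -10, 16, 2], [1, -1, 1, 0, 2, 4]].
There the 3×3 minor on rows k ∈ {0, 1, 2}, columns (i,j) ∈ {(0,0), (0,1), (1,0)} is det [[3, -4, 8], [-3, 4, -10], [1, -1, 0]] = 2 ≠ 0, so this unfolding has rank ≥ 3; CP rank is at least every unfolding rank, so rank(T) ≥ 3. (This is only a lower bound: in general the CP rank may exceed every unfolding rank, so we still need to exhibit 3 rank-1 terms summing to T.)
Upper bound: T is a sum of 3 rank-1 terms, T = (0, 1) (x) (1, -2, -1) (x) (2, -4, -2) + (1, 2) (x) (1, -2, -1) (x) (1, -1, 0) + (1, 2) (x) (1, -1, 1) (x) (2, -2, 1) (written with every a and b primitive with positive leading entry and the scale carried by c; CP decompositions are not unique, and this one is verified by expanding entrywise), so rank(T) ≤ 3.
These bounds meet, so rank(T) = 3.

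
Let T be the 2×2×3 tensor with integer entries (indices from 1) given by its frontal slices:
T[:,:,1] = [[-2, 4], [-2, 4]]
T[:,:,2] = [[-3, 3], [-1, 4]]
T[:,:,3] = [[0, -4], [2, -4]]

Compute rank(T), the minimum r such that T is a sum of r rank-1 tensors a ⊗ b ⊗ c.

3

Lower bound: the mode-3 unfolding of T (rows indexed by k, columns by (i,j) = (1,1), (1,2), (2,1), (2,2)) is [[-2, 4, -2, 4], [-3, 3, -1, 4], [0, -4, 2, -4]].
There the 3×3 minor on rows k ∈ {1, 2, 3}, columns (i,j) ∈ {(1,1), (1,2), (2,1)} is det [[-2, 4, -2], [-3, 3, -1], [0, -4, 2]] = -4 ≠ 0, so this unfolding has rank ≥ 3; CP rank is at least every unfolding rank, so rank(T) ≥ 3. (This is only a lower bound: in general the CP rank may exceed every unfolding rank, so we still need to exhibit 3 rank-1 terms summing to T.)
Upper bound: T is a sum of 3 rank-1 terms, T = (1, 0) ⊗ (1, 0) ⊗ (0, -2, -2) + (1, 1) ⊗ (1, -2) ⊗ (-2, -1, 2) + (1, 2) ⊗ (0, 1) ⊗ (0, 1, 0) (written with every a and b primitive with positive leading entry and the scale carried by c; CP decompositions are not unique, and this one is verified by expanding entrywise), so rank(T) ≤ 3.
These bounds meet, so rank(T) = 3.
Check entry T[2,1,3] = 2: (0)·(1)·(-2) + (1)·(1)·(2) + (2)·(0)·(0) = 2.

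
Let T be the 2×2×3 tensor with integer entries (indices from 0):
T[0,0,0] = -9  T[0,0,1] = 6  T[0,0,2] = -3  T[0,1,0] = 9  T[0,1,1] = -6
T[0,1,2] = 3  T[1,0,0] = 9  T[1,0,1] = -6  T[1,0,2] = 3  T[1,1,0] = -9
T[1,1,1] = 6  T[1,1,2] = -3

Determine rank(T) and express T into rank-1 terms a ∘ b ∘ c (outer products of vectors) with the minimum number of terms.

rank(T) = 1

Lower bound: T ≠ 0 (e.g. T[0,0,0] = -9), so rank(T) ≥ 1.
Upper bound: if T = a ∘ b ∘ c then every fibre of T is a multiple of the corresponding factor, so read the factors off the fibres through the nonzero entry T[0,0,0] = -9.
The mode-1 fibre T[:,0,0] = [-9, 9] gives a = [1, -1] (primitive direction); the mode-2 fibre T[0,:,0] = [-9, 9] gives b = [1, -1]; then c[k] = T[0,0,k] / (a[0]·b[0]) = [-9, 6, -3] / 1 = [-9, 6, -3].
Expanding [1, -1] ∘ [1, -1] ∘ [-9, 6, -3] reproduces all 12 entries of T, so T = [1, -1] ∘ [1, -1] ∘ [-9, 6, -3] and rank(T) ≤ 1.
These bounds meet, so rank(T) = 1.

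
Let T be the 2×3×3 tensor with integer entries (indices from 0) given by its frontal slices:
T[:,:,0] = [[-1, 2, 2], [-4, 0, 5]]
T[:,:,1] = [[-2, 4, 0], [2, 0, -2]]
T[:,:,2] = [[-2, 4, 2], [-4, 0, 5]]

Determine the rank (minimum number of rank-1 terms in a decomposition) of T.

Lower bound: the mode-2 unfolding of T (rows indexed by j, columns by (i,k) = (0,0), (0,1), (0,2), (1,0), (1,1), (1,2)) is [[-1, -2, -2, -4, 2, -4], [2, 4, 4, 0, 0, 0], [2, 0, 2, 5, -2, 5]].
There the 3×3 minor on rows j ∈ {0, 1, 2}, columns (i,k) ∈ {(0,0), (0,1), (1,0)} is det [[-1, -2, -4], [2, 4, 0], [2, 0, 5]] = 32 ≠ 0, so this unfolding has rank ≥ 3; CP rank is at least every unfolding rank, so rank(T) ≥ 3. (Unfolding ranks only ever bound the CP rank from below — rank(T) can be strictly larger than all of them — so the matching upper bound has to come from an explicit 3-term decomposition.)
Upper bound: T is a sum of 3 rank-1 terms, T = (0, 1) ⊗ (1, 0, -1) ⊗ (-4, 2, -4) + (1, 0) ⊗ (1, -2, 0) ⊗ (-1, -2, -2) + (2, 1) ⊗ (0, 0, 1) ⊗ (1, 0, 1) (one valid choice — decompositions are not unique — normalised so each a, b is primitive with positive first nonzero entry; check it by expanding all entries), so rank(T) ≤ 3.
These bounds meet, so rank(T) = 3.
Check entry T[0,0,2] = -2: (0)·(1)·(-4) + (1)·(1)·(-2) + (2)·(0)·(1) = -2.

3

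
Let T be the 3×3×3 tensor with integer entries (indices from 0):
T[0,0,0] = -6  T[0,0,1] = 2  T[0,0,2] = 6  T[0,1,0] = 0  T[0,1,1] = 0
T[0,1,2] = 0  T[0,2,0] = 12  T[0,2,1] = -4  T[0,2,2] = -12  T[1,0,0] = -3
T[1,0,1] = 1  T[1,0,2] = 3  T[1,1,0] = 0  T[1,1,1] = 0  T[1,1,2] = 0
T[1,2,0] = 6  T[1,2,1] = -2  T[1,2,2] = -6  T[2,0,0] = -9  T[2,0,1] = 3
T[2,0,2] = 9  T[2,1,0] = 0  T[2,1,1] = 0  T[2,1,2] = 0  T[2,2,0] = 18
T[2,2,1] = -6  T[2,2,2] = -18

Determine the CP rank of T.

Lower bound: T ≠ 0 (e.g. T[0,0,0] = -6), so rank(T) ≥ 1.
Upper bound: if T = a ⊗ b ⊗ c then every fibre of T is a multiple of the corresponding factor, so read the factors off the fibres through the nonzero entry T[0,0,0] = -6.
The mode-1 fibre T[:,0,0] = [-6, -3, -9] gives a = (2, 1, 3) (primitive direction); the mode-2 fibre T[0,:,0] = [-6, 0, 12] gives b = (1, 0, -2); then c[k] = T[0,0,k] / (a[0]·b[0]) = [-6, 2, 6] / 2 = (-3, 1, 3).
Expanding (2, 1, 3) ⊗ (1, 0, -2) ⊗ (-3, 1, 3) reproduces all 27 entries of T, so T = (2, 1, 3) ⊗ (1, 0, -2) ⊗ (-3, 1, 3) and rank(T) ≤ 1.
These bounds meet, so rank(T) = 1.
Check entry T[2,1,0] = 0: (3)·(0)·(-3) = 0.

1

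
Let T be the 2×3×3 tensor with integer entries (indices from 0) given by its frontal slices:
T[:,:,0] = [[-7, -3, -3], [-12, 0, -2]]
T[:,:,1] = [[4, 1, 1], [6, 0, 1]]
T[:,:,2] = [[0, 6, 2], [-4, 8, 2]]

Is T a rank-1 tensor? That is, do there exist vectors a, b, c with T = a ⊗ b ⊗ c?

No

The mode-2 unfolding of T (rows indexed by j, columns by (i,k) = (0,0), (0,1), (0,2), (1,0), (1,1), (1,2)) is [[-7, 4, 0, -12, 6, -4], [-3, 1, 6, 0, 0, 8], [-3, 1, 2, -2, 1, 2]].
There the 3×3 minor on rows j ∈ {0, 1, 2}, columns (i,k) ∈ {(0,0), (0,1), (0,2)} is det [[-7, 4, 0], [-3, 1, 6], [-3, 1, 2]] = -20 ≠ 0, so this unfolding has rank ≥ 3; CP rank is at least every unfolding rank, so rank(T) ≥ 3.
In particular rank(T) ≥ 3 > 1, so T is not rank-1.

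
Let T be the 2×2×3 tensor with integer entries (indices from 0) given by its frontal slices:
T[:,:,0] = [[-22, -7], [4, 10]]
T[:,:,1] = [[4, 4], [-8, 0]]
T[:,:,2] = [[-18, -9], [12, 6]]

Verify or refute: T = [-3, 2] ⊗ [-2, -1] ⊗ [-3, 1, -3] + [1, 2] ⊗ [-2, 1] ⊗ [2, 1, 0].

Yes

Reconstruct entrywise from the claimed factors. For example, T[0,0,2] = -18 and Σₗ aₗ[0]bₗ[0]cₗ[2] = (-3)·(-2)·(-3) + (1)·(-2)·(0) = -18; checking all 12 entries, every one matches. The claim holds.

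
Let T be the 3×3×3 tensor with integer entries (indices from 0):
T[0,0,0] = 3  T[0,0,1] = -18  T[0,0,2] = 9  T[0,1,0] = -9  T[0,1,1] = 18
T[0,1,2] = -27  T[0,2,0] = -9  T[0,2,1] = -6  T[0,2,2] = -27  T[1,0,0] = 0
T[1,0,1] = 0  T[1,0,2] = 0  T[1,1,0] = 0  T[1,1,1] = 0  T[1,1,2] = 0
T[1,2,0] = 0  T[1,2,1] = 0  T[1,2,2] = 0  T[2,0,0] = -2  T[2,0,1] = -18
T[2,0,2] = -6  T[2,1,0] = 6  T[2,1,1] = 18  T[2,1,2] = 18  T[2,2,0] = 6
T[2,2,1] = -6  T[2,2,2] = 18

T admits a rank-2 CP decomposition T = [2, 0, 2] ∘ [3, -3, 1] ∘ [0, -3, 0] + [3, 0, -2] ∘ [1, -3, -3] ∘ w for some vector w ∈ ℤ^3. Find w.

Subtract the known terms from T to get the rank-1 residual R = [3, 0, -2] ∘ [1, -3, -3] ∘ w, so R[i,j,k] = a[i]·b[j]·w[k]. Pick indices with nonzero a[0]·b[0] = (3)·(1) = 3. Only the fibre through (0,0,·) is needed: R[0,0,:] = T[0,0,:] − Σₗ aₗ[0]bₗ[0]cₗ = [3, -18, 9] − (2)·(3)·[0, -3, 0] = [3, 0, 9]. Then w[k] = R[0,0,k] / 3 for each k, giving w = [3, 0, 9] / 3 = [1, 0, 3].

w = [1, 0, 3]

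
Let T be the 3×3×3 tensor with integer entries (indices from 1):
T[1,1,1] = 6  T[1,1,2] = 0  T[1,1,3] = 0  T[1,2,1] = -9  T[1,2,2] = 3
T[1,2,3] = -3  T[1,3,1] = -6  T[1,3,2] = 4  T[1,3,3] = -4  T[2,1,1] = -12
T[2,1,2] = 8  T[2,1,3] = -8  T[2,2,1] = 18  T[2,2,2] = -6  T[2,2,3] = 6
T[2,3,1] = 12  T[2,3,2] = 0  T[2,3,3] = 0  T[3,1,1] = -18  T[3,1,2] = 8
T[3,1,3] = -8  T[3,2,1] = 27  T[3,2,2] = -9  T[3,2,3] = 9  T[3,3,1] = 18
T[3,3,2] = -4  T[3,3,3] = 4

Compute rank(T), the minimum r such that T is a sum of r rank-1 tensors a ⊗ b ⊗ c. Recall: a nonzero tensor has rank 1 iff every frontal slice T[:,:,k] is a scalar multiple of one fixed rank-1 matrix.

Lower bound: in the mode-1 unfolding of T (rows indexed by i, columns by (j,k)) the 2×2 minor on rows i ∈ {1, 2}, columns (j,k) ∈ {(1,1), (1,2)} is det [[6, 0], [-12, 8]] = 48 ≠ 0, so that unfolding has rank ≥ 2 and hence rank(T) ≥ 2 (CP rank is at least every unfolding rank, though it can be larger).
Upper bound: with S_k = T[:,:,k], the two rank-1 terms a₁b₁ᵀ, a₂b₂ᵀ are the rank-1 members of the pencil x·S₁ + y·S₂.
The 2×2 minor of x·S₁ + y·S₂ on rows {1,2}, columns {1,2} is 72·xy − 24·y² = 24·(3·x − y)(y), vanishing at (x:y) = (1:3) and (1:0).
M₁ = S₁ + 3·S₂ = [[6, 0, 6], [12, 0, 12], [6, 0, 6]] = 6·(1, 2, 1)(1, 0, 1)ᵀ and M₂ = S₁ = [[6, -9, -6], [-12, 18, 12], [-18, 27, 18]] = 3·(1, -2, -3)(2, -3, -2)ᵀ, so take a₁ = (1, 2, 1), b₁ = (1, 0, 1), a₂ = (1, -2, -3), b₂ = (2, -3, -2).
Each slice is an integer combination of E₁ = a₁b₁ᵀ and E₂ = a₂b₂ᵀ: S₁ = 3·E₂, S₂ = 2·E₁ − E₂, S₃ = −2·E₁ + E₂; reading off coefficients, c₁ = (0, 2, -2) and c₂ = (3, -1, 1).
Hence T = (1, 2, 1) ⊗ (1, 0, 1) ⊗ (0, 2, -2) + (1, -2, -3) ⊗ (2, -3, -2) ⊗ (3, -1, 1), so rank(T) ≤ 2.
These bounds meet, so rank(T) = 2.

2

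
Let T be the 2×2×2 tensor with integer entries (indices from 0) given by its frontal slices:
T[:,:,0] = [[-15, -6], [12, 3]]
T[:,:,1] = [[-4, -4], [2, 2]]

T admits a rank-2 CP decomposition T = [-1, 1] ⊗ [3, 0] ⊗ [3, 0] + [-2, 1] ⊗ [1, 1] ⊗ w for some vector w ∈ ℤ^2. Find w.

Subtract the known terms from T to get the rank-1 residual R = [-2, 1] ⊗ [1, 1] ⊗ w, so R[i,j,k] = a[i]·b[j]·w[k]. Pick indices with nonzero a[0]·b[0] = (-2)·(1) = -2. Only the fibre through (0,0,·) is needed: R[0,0,:] = T[0,0,:] − Σₗ aₗ[0]bₗ[0]cₗ = [-15, -4] − (-1)·(3)·[3, 0] = [-6, -4]. Then w[k] = R[0,0,k] / -2 for each k, giving w = [-6, -4] / -2 = [3, 2].

w = [3, 2]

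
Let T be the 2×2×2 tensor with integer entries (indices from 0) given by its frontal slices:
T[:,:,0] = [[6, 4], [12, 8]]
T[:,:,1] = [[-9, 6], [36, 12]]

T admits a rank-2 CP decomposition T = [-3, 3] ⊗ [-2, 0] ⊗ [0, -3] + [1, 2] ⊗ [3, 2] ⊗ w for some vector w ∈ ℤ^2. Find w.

Subtract the known terms from T to get the rank-1 residual R = [1, 2] ⊗ [3, 2] ⊗ w, so R[i,j,k] = a[i]·b[j]·w[k]. Pick indices with nonzero a[0]·b[0] = (1)·(3) = 3. Only the fibre through (0,0,·) is needed: R[0,0,:] = T[0,0,:] − Σₗ aₗ[0]bₗ[0]cₗ = [6, -9] − (-3)·(-2)·[0, -3] = [6, 9]. Then w[k] = R[0,0,k] / 3 for each k, giving w = [6, 9] / 3 = [2, 3].

w = [2, 3]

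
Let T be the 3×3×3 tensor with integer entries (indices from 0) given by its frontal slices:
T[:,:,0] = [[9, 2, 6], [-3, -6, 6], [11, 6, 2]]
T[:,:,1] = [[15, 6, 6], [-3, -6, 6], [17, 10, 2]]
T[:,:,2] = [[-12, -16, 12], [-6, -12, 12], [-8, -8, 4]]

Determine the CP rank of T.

2

Lower bound: the mode-2 unfolding of T (rows indexed by j, columns by (i,k) = (0,0), (0,1), (0,2), (1,0), (1,1), (1,2), (2,0), (2,1), (2,2)) is [[9, 15, -12, -3, -3, -6, 11, 17, -8], [2, 6, -16, -6, -6, -12, 6, 10, -8], [6, 6, 12, 6, 6, 12, 2, 2, 4]].
There the 2×2 minor on rows j ∈ {0, 1}, columns (i,k) ∈ {(0,0), (0,1)} is det [[9, 15], [2, 6]] = 24 ≠ 0, so this unfolding has rank ≥ 2; CP rank is at least every unfolding rank, so rank(T) ≥ 2. (Unfolding ranks only ever bound the CP rank from below — rank(T) can be strictly larger than all of them — so the matching upper bound has to come from an explicit 2-term decomposition.)
Upper bound — finding two terms. Write S_k = T[:,:,k] for the frontal slices: S₀ = [[9, 2, 6], [-3, -6, 6], [11, 6, 2]], S₁ = [[15, 6, 6], [-3, -6, 6], [17, 10, 2]], S₂ = [[-12, -16, 12], [-6, -12, 12], [-8, -8, 4]].
If T = a₁ ∘ b₁ ∘ c₁ + a₂ ∘ b₂ ∘ c₂ then each S_k = c₁[k]·a₁b₁ᵀ + c₂[k]·a₂b₂ᵀ. S₀ and S₁ are linearly independent, so a₁b₁ᵀ and a₂b₂ᵀ must span the same plane of matrices: they are the rank-1 matrices of the form x·S₀ + y·S₁.
The 2×2 minor of x·S₀ + y·S₁ on rows {0,1}, columns {0,1} is −48·x² − 120·xy − 72·y² = (-24)·(2·x + 3·y)(x + y), vanishing at (x:y) = (3:-2) and (1:-1).
M₁ = 3·S₀ − 2·S₁ = [[-3, -6, 6], [-3, -6, 6], [-1, -2, 2]] = −(3, 3, 1)(1, 2, -2)ᵀ and M₂ = S₀ − S₁ = [[-6, -4, 0], [0, 0, 0], [-6, -4, 0]] = (-2)·(1, 0, 1)(3, 2, 0)ᵀ, so take a₁ = (3, 3, 1), b₁ = (1, 2, -2), a₂ = (1, 0, 1), b₂ = (3, 2, 0).
Each slice is an integer combination of E₁ = a₁b₁ᵀ and E₂ = a₂b₂ᵀ: S₀ = −E₁ + 4·E₂, S₁ = −E₁ + 6·E₂, S₂ = −2·E₁ − 2·E₂; reading off coefficients, c₁ = (-1, -1, -2) and c₂ = (4, 6, -2).
Hence T = (3, 3, 1) ∘ (1, 2, -2) ∘ (-1, -1, -2) + (1, 0, 1) ∘ (3, 2, 0) ∘ (4, 6, -2), so rank(T) ≤ 2.
These bounds meet, so rank(T) = 2.
Check entry T[1,2,2] = 12: (3)·(-2)·(-2) + (0)·(0)·(-2) = 12.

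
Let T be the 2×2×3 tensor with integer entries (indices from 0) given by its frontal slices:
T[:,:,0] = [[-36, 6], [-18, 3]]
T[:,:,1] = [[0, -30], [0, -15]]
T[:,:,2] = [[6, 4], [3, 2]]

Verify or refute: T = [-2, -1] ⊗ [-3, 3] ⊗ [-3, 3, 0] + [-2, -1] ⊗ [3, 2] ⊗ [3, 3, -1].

Reconstruct entrywise from the claimed factors. For example, T[0,0,2] = 6 and Σₗ aₗ[0]bₗ[0]cₗ[2] = (-2)·(-3)·(0) + (-2)·(3)·(-1) = 6; checking all 12 entries, every one matches. The claim holds.

Yes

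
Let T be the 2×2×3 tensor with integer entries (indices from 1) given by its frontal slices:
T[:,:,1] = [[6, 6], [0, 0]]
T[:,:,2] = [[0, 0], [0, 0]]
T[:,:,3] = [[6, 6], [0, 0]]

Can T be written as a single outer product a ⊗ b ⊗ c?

Yes

If T = a ⊗ b ⊗ c then every fibre of T is a multiple of the corresponding factor, so read the factors off the fibres through the nonzero entry T[1,1,1] = 6.
The mode-1 fibre T[:,1,1] = [6, 0] gives a = [1, 0] (primitive direction); the mode-2 fibre T[1,:,1] = [6, 6] gives b = [1, 1]; then c[k] = T[1,1,k] / (a[1]·b[1]) = [6, 0, 6] / 1 = [6, 0, 6].
Expanding [1, 0] ⊗ [1, 1] ⊗ [6, 0, 6] reproduces all 12 entries of T, so T = [1, 0] ⊗ [1, 1] ⊗ [6, 0, 6] and rank(T) ≤ 1.
Equivalently every frontal slice T[:,:,k] is c[k] times the rank-1 matrix [1, 0] ⊗ [1, 1]. So T has rank 1 (it is nonzero).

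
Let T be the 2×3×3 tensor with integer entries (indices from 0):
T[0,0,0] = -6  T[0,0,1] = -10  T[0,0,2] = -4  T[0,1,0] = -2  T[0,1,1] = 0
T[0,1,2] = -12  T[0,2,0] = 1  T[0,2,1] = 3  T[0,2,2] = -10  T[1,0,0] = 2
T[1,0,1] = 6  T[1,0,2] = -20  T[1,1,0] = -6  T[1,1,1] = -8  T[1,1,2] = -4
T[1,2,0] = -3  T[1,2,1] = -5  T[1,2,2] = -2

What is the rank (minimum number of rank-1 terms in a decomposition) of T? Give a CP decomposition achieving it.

Lower bound: the mode-2 unfolding of T (rows indexed by j, columns by (i,k) = (0,0), (0,1), (0,2), (1,0), (1,1), (1,2)) is [[-6, -10, -4, 2, 6, -20], [-2, 0, -12, -6, -8, -4], [1, 3, -10, -3, -5, -2]].
There the 3×3 minor on rows j ∈ {0, 1, 2}, columns (i,k) ∈ {(0,0), (0,1), (0,2)} is det [[-6, -10, -4], [-2, 0, -12], [1, 3, -10]] = 128 ≠ 0, so this unfolding has rank ≥ 3; CP rank is at least every unfolding rank, so rank(T) ≥ 3. (Unfolding ranks only ever bound the CP rank from below — rank(T) can be strictly larger than all of them — so the matching upper bound has to come from an explicit 3-term decomposition.)
Upper bound: T is a sum of 3 rank-1 terms, T = [1, -1] ⊗ [2, -1, -1] ⊗ [-2, -4, 4] + [1, 1] ⊗ [2, 0, 1] ⊗ [1, 1, -2] + [1, 1] ⊗ [2, 2, 1] ⊗ [-2, -2, -4] (one valid choice — decompositions are not unique — normalised so each a, b is primitive with positive first nonzero entry; check it by expanding all entries), so rank(T) ≤ 3.
These bounds meet, so rank(T) = 3.

rank(T) = 3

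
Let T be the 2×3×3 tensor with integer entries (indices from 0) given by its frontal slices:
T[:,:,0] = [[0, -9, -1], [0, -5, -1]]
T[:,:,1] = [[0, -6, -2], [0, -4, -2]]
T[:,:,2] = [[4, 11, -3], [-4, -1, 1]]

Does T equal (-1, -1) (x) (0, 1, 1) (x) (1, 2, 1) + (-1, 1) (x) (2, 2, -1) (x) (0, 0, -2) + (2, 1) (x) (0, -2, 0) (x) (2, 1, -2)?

Yes

Reconstruct entrywise from the claimed factors. For example, T[1,2,0] = -1 and Σₗ aₗ[1]bₗ[2]cₗ[0] = (-1)·(1)·(1) + (1)·(-1)·(0) + (1)·(0)·(2) = -1; checking all 18 entries, every one matches. The claim holds.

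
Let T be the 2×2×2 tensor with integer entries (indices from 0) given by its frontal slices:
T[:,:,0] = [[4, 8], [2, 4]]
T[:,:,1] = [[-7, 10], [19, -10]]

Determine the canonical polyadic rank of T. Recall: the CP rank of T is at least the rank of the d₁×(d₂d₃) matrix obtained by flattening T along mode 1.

2

Lower bound: in the mode-2 unfolding of T (rows indexed by j, columns by (i,k)) the 2×2 minor on rows j ∈ {0, 1}, columns (i,k) ∈ {(0,0), (0,1)} is det [[4, -7], [8, 10]] = 96 ≠ 0, so that unfolding has rank ≥ 2 and hence rank(T) ≥ 2 (CP rank is at least every unfolding rank, though it can be larger).
Upper bound: with S_k = T[:,:,k], the two rank-1 terms a₁b₁ᵀ, a₂b₂ᵀ are the rank-1 members of the pencil x·S₀ + y·S₁.
det(x·S₀ + y·S₁) is −240·xy − 120·y² = (-120)·(y)(2·x + y), vanishing at (x:y) = (1:0) and (1:-2).
M₁ = S₀ = [[4, 8], [2, 4]] = 2·[2, 1][1, 2]ᵀ and M₂ = S₀ − 2·S₁ = [[18, -12], [-36, 24]] = 6·[1, -2][3, -2]ᵀ, so take a₁ = [2, 1], b₁ = [1, 2], a₂ = [1, -2], b₂ = [3, -2].
Each slice is an integer combination of E₁ = a₁b₁ᵀ and E₂ = a₂b₂ᵀ: S₀ = 2·E₁, S₁ = E₁ − 3·E₂; reading off coefficients, c₁ = [2, 1] and c₂ = [0, -3].
Hence T = [2, 1] ⊗ [1, 2] ⊗ [2, 1] + [1, -2] ⊗ [3, -2] ⊗ [0, -3], so rank(T) ≤ 2.
These bounds meet, so rank(T) = 2.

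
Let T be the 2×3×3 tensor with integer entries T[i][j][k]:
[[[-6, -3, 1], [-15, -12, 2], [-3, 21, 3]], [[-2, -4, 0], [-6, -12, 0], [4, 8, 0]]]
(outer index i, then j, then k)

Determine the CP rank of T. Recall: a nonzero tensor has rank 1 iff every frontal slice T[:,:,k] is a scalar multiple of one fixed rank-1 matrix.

2

Lower bound: the mode-3 unfolding of T (rows indexed by k, columns by (i,j) = (0,0), (0,1), (0,2), (1,0), (1,1), (1,2)) is [[-6, -15, -3, -2, -6, 4], [-3, -12, 21, -4, -12, 8], [1, 2, 3, 0, 0, 0]].
There the 2×2 minor on rows k ∈ {0, 1}, columns (i,j) ∈ {(0,0), (0,1)} is det [[-6, -15], [-3, -12]] = 27 ≠ 0, so this unfolding has rank ≥ 2; CP rank is at least every unfolding rank, so rank(T) ≥ 2. (Unfolding ranks only ever bound the CP rank from below — rank(T) can be strictly larger than all of them — so the matching upper bound has to come from an explicit 2-term decomposition.)
Upper bound — finding two terms. Write S_k = T[:,:,k] for the frontal slices: S₀ = [[-6, -15, -3], [-2, -6, 4]], S₁ = [[-3, -12, 21], [-4, -12, 8]], S₂ = [[1, 2, 3], [0, 0, 0]].
If T = a₁ ⊗ b₁ ⊗ c₁ + a₂ ⊗ b₂ ⊗ c₂ then each S_k = c₁[k]·a₁b₁ᵀ + c₂[k]·a₂b₂ᵀ. S₀ and S₁ are linearly independent, so a₁b₁ᵀ and a₂b₂ᵀ must span the same plane of matrices: they are the rank-1 matrices of the form x·S₀ + y·S₁.
The 2×2 minor of x·S₀ + y·S₁ on rows {0,1}, columns {0,1} is 6·x² + 6·xy − 12·y² = 6·(x + 2·y)(x − y), vanishing at (x:y) = (2:-1) and (1:1).
M₁ = 2·S₀ − S₁ = [[-9, -18, -27], [0, 0, 0]] = (-9)·(1, 0)(1, 2, 3)ᵀ and M₂ = S₀ + S₁ = [[-9, -27, 18], [-6, -18, 12]] = (-3)·(3, 2)(1, 3, -2)ᵀ, so take a₁ = (1, 0), b₁ = (1, 2, 3), a₂ = (3, 2), b₂ = (1, 3, -2).
Each slice is an integer combination of E₁ = a₁b₁ᵀ and E₂ = a₂b₂ᵀ: S₀ = −3·E₁ − E₂, S₁ = 3·E₁ − 2·E₂, S₂ = E₁; reading off coefficients, c₁ = (-3, 3, 1) and c₂ = (-1, -2, 0).
Hence T = (1, 0) ⊗ (1, 2, 3) ⊗ (-3, 3, 1) + (3, 2) ⊗ (1, 3, -2) ⊗ (-1, -2, 0), so rank(T) ≤ 2.
These bounds meet, so rank(T) = 2.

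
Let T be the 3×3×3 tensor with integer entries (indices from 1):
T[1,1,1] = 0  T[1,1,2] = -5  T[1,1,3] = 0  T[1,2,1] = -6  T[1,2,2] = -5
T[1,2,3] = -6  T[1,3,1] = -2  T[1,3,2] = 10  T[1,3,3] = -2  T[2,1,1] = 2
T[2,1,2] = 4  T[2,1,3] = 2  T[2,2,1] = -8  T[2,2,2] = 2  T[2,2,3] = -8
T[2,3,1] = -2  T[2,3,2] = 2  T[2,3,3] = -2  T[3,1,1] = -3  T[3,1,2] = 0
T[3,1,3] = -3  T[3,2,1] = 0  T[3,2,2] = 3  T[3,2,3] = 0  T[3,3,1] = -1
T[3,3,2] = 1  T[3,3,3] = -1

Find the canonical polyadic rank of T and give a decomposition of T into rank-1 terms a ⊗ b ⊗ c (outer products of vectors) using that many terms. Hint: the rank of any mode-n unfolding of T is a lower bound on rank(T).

Lower bound: the mode-2 unfolding of T (rows indexed by j, columns by (i,k) = (1,1), (1,2), (1,3), (2,1), (2,2), (2,3), (3,1), (3,2), (3,3)) is [[0, -5, 0, 2, 4, 2, -3, 0, -3], [-6, -5, -6, -8, 2, -8, 0, 3, 0], [-2, 10, -2, -2, 2, -2, -1, 1, -1]].
There the 3×3 minor on rows j ∈ {1, 2, 3}, columns (i,k) ∈ {(1,1), (1,2), (2,1)} is det [[0, -5, 2], [-6, -5, -8], [-2, 10, -2]] = -160 ≠ 0, so this unfolding has rank ≥ 3; CP rank is at least every unfolding rank, so rank(T) ≥ 3. (Unfolding ranks only ever bound the CP rank from below — rank(T) can be strictly larger than all of them — so the matching upper bound has to come from an explicit 3-term decomposition.)
Upper bound: T is a sum of 3 rank-1 terms, T = [1, 0, 0] ⊗ [1, 1, -1] ⊗ [0, -8, 0] + [1, 2, -1] ⊗ [1, -1, 0] ⊗ [2, 1, 2] + [2, 2, 1] ⊗ [1, 2, 1] ⊗ [-1, 1, -1] (one valid choice — decompositions are not unique — normalised so each a, b is primitive with positive first nonzero entry; check it by expanding all entries), so rank(T) ≤ 3.
These bounds meet, so rank(T) = 3.

rank(T) = 3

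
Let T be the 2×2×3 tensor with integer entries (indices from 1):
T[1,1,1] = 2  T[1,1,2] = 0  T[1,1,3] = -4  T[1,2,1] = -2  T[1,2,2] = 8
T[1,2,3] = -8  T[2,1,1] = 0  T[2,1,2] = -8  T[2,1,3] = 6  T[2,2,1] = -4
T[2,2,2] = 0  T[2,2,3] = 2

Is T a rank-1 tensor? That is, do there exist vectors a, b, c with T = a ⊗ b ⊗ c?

The mode-3 unfolding of T (rows indexed by k, columns by (i,j) = (1,1), (1,2), (2,1), (2,2)) is [[2, -2, 0, -4], [0, 8, -8, 0], [-4, -8, 6, 2]].
There the 3×3 minor on rows k ∈ {1, 2, 3}, columns (i,j) ∈ {(1,1), (1,2), (2,1)} is det [[2, -2, 0], [0, 8, -8], [-4, -8, 6]] = -96 ≠ 0, so this unfolding has rank ≥ 3; CP rank is at least every unfolding rank, so rank(T) ≥ 3.
In particular rank(T) ≥ 3 > 1, so T is not rank-1.

No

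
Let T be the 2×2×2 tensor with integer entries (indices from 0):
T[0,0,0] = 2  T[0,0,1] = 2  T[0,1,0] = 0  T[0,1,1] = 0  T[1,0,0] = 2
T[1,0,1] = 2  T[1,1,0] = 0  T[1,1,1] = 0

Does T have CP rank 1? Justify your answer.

If T = a ⊗ b ⊗ c then every fibre of T is a multiple of the corresponding factor, so read the factors off the fibres through the nonzero entry T[0,0,0] = 2.
The mode-1 fibre T[:,0,0] = [2, 2] gives a = (1, 1) (primitive direction); the mode-2 fibre T[0,:,0] = [2, 0] gives b = (1, 0); then c[k] = T[0,0,k] / (a[0]·b[0]) = [2, 2] / 1 = (2, 2).
Expanding (1, 1) ⊗ (1, 0) ⊗ (2, 2) reproduces all 8 entries of T, so T = (1, 1) ⊗ (1, 0) ⊗ (2, 2) and rank(T) ≤ 1.
Equivalently every frontal slice T[:,:,k] is c[k] times the rank-1 matrix (1, 1) ⊗ (1, 0). So T has rank 1 (it is nonzero).

Yes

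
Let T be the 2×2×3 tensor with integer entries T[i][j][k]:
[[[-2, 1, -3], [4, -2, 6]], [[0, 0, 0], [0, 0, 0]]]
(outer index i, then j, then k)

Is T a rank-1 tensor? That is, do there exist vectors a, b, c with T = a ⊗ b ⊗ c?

Yes

The mode-1 fibre T[:,0,0] = [-2, 0] gives a = (1, 0) (primitive direction); the mode-2 fibre T[0,:,0] = [-2, 4] gives b = (1, -2); then c[k] = T[0,0,k] / (a[0]·b[0]) = [-2, 1, -3] / 1 = (-2, 1, -3).
Expanding (1, 0) ⊗ (1, -2) ⊗ (-2, 1, -3) reproduces all 12 entries of T, so T = (1, 0) ⊗ (1, -2) ⊗ (-2, 1, -3) and rank(T) ≤ 1.
Equivalently every frontal slice T[:,:,k] is c[k] times the rank-1 matrix (1, 0) ⊗ (1, -2). So T has rank 1 (it is nonzero).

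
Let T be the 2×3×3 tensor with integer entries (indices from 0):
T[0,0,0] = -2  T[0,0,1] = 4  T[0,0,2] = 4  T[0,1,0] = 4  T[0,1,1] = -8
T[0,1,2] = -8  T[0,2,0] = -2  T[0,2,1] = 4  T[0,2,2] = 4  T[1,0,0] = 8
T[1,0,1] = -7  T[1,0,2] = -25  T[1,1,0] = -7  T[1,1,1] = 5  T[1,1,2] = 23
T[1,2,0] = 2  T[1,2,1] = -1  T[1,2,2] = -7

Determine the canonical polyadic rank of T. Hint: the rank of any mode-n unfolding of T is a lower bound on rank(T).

Lower bound: the mode-1 unfolding of T (rows indexed by i, columns by (j,k) = (0,0), (0,1), (0,2), (1,0), (1,1), (1,2), (2,0), (2,1), (2,2)) is [[-2, 4, 4, 4, -8, -8, -2, 4, 4], [8, -7, -25, -7, 5, 23, 2, -1, -7]].
There the 2×2 minor on rows i ∈ {0, 1}, columns (j,k) ∈ {(0,0), (0,1)} is det [[-2, 4], [8, -7]] = -18 ≠ 0, so this unfolding has rank ≥ 2; CP rank is at least every unfolding rank, so rank(T) ≥ 2. (This is only a lower bound: in general the CP rank may exceed every unfolding rank, so we still need to exhibit 2 rank-1 terms summing to T.)
Upper bound — finding two terms. Write S_k = T[:,:,k] for the frontal slices: S₀ = [[-2, 4, -2], [8, -7, 2]], S₁ = [[4, -8, 4], [-7, 5, -1]], S₂ = [[4, -8, 4], [-25, 23, -7]].
If T = a₁ ∘ b₁ ∘ c₁ + a₂ ∘ b₂ ∘ c₂ then each S_k = c₁[k]·a₁b₁ᵀ + c₂[k]·a₂b₂ᵀ. S₀ and S₁ are linearly independent, so a₁b₁ᵀ and a₂b₂ᵀ must span the same plane of matrices: they are the rank-1 matrices of the form x·S₀ + y·S₁.
The 2×2 minor of x·S₀ + y·S₁ on rows {0,1}, columns {0,1} is −18·x² + 54·xy − 36·y² = (-18)·(x − 2·y)(x − y), vanishing at (x:y) = (2:1) and (1:1).
M₁ = 2·S₀ + S₁ = [[0, 0, 0], [9, -9, 3]] = 3·(0, 1)(3, -3, 1)ᵀ and M₂ = S₀ + S₁ = [[2, -4, 2], [1, -2, 1]] = (2, 1)(1, -2, 1)ᵀ, so take a₁ = (0, 1), b₁ = (3, -3, 1), a₂ = (2, 1), b₂ = (1, -2, 1).
Each slice is an integer combination of E₁ = a₁b₁ᵀ and E₂ = a₂b₂ᵀ: S₀ = 3·E₁ − E₂, S₁ = −3·E₁ + 2·E₂, S₂ = −9·E₁ + 2·E₂; reading off coefficients, c₁ = (3, -3, -9) and c₂ = (-1, 2, 2).
Hence T = (0, 1) ∘ (3, -3, 1) ∘ (3, -3, -9) + (2, 1) ∘ (1, -2, 1) ∘ (-1, 2, 2), so rank(T) ≤ 2.
These bounds meet, so rank(T) = 2.

2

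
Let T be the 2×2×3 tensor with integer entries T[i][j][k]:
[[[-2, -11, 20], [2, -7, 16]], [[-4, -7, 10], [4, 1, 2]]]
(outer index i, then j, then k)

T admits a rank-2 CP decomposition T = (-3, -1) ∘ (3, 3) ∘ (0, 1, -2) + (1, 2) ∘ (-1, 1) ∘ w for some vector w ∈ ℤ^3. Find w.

Subtract the known terms from T to get the rank-1 residual R = (1, 2) ∘ (-1, 1) ∘ w, so R[i,j,k] = a[i]·b[j]·w[k]. Pick indices with nonzero a[0]·b[0] = (1)·(-1) = -1. Only the fibre through (0,0,·) is needed: R[0,0,:] = T[0,0,:] − Σₗ aₗ[0]bₗ[0]cₗ = [-2, -11, 20] − (-3)·(3)·(0, 1, -2) = [-2, -2, 2]. Then w[k] = R[0,0,k] / -1 for each k, giving w = [-2, -2, 2] / -1 = (2, 2, -2).

w = (2, 2, -2)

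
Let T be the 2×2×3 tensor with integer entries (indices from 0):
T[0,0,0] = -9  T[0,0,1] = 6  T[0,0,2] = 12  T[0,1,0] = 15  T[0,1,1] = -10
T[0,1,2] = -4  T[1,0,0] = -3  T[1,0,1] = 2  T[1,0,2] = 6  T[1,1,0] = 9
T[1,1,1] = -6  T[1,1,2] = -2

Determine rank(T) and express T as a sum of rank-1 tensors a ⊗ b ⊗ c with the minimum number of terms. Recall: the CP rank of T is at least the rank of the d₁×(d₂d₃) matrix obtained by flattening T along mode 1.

rank(T) = 2

Lower bound: the mode-1 unfolding of T (rows indexed by i, columns by (j,k) = (0,0), (0,1), (0,2), (1,0), (1,1), (1,2)) is [[-9, 6, 12, 15, -10, -4], [-3, 2, 6, 9, -6, -2]].
There the 2×2 minor on rows i ∈ {0, 1}, columns (j,k) ∈ {(0,0), (0,2)} is det [[-9, 12], [-3, 6]] = -18 ≠ 0, so this unfolding has rank ≥ 2; CP rank is at least every unfolding rank, so rank(T) ≥ 2. (Unfolding ranks only ever bound the CP rank from below — rank(T) can be strictly larger than all of them — so the matching upper bound has to come from an explicit 2-term decomposition.)
Upper bound — finding two terms. Write S_k = T[:,:,k] for the frontal slices: S₀ = [[-9, 15], [-3, 9]], S₁ = [[6, -10], [2, -6]], S₂ = [[12, -4], [6, -2]].
If T = a₁ ⊗ b₁ ⊗ c₁ + a₂ ⊗ b₂ ⊗ c₂ then each S_k = c₁[k]·a₁b₁ᵀ + c₂[k]·a₂b₂ᵀ. S₀ and S₂ are linearly independent, so a₁b₁ᵀ and a₂b₂ᵀ must span the same plane of matrices: they are the rank-1 matrices of the form x·S₀ + y·S₂.
det(x·S₀ + y·S₂) is −36·x² + 24·xy = (-12)·(3·x − 2·y)(x), vanishing at (x:y) = (2:3) and (0:1).
M₁ = 2·S₀ + 3·S₂ = [[18, 18], [12, 12]] = 6·[3, 2][1, 1]ᵀ and M₂ = S₂ = [[12, -4], [6, -2]] = 2·[2, 1][3, -1]ᵀ, so take a₁ = [3, 2], b₁ = [1, 1], a₂ = [2, 1], b₂ = [3, -1].
Each slice is an integer combination of E₁ = a₁b₁ᵀ and E₂ = a₂b₂ᵀ: S₀ = 3·E₁ − 3·E₂, S₁ = −2·E₁ + 2·E₂, S₂ = 2·E₂; reading off coefficients, c₁ = [3, -2, 0] and c₂ = [-3, 2, 2].
Hence T = [3, 2] ⊗ [1, 1] ⊗ [3, -2, 0] + [2, 1] ⊗ [3, -1] ⊗ [-3, 2, 2], so rank(T) ≤ 2.
These bounds meet, so rank(T) = 2.
Check entry T[1,0,0] = -3: (2)·(1)·(3) + (1)·(3)·(-3) = -3.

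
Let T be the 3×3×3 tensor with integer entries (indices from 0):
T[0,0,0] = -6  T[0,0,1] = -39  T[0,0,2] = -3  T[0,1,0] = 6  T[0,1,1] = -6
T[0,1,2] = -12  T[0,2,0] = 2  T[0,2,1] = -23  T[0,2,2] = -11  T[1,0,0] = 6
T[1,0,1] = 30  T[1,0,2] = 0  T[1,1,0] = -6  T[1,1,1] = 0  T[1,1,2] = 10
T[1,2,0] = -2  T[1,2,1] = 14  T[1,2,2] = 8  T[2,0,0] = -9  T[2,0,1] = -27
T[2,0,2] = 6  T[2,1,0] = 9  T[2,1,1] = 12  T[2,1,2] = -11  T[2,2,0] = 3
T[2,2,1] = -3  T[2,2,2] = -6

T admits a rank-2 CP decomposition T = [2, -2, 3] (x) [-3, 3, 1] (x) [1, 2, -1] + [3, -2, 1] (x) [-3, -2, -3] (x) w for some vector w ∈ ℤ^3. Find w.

Subtract the known terms from T to get the rank-1 residual R = [3, -2, 1] (x) [-3, -2, -3] (x) w, so R[i,j,k] = a[i]·b[j]·w[k]. Pick indices with nonzero a[0]·b[0] = (3)·(-3) = -9. Only the fibre through (0,0,·) is needed: R[0,0,:] = T[0,0,:] − Σₗ aₗ[0]bₗ[0]cₗ = [-6, -39, -3] − (2)·(-3)·[1, 2, -1] = [0, -27, -9]. Then w[k] = R[0,0,k] / -9 for each k, giving w = [0, -27, -9] / -9 = [0, 3, 1].

w = [0, 3, 1]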